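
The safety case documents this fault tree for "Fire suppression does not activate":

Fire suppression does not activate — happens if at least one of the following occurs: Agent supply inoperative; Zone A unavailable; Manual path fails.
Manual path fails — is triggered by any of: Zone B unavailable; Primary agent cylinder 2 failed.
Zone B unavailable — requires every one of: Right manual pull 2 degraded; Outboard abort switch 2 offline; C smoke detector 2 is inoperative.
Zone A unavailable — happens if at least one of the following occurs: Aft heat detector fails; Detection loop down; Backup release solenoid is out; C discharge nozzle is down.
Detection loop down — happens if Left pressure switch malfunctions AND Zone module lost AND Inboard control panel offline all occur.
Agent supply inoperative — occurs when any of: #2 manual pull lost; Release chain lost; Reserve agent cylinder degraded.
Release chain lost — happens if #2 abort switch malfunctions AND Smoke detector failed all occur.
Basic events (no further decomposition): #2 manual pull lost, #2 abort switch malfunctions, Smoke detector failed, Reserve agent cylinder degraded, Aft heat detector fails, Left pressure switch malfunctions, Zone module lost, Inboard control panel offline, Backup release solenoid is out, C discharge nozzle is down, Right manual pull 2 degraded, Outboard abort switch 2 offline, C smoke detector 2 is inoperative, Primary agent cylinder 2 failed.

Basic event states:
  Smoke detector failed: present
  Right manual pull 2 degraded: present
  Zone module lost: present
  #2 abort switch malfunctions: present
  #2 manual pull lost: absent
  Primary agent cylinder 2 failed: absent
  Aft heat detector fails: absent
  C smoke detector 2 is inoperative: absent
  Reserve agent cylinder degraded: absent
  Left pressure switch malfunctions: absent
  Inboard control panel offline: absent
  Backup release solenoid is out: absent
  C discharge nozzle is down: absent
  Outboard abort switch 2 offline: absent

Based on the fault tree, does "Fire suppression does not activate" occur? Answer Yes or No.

Yes

Release chain lost [AND]: #2 abort switch malfunctions=occurs, Smoke detector failed=occurs → all inputs occur → occurs.
Agent supply inoperative [OR]: #2 manual pull lost=not, Release chain lost=occurs, Reserve agent cylinder degraded=not → at least one input occurs → occurs.
Detection loop down [AND]: Left pressure switch malfunctions=not, Zone module lost=occurs, Inboard control panel offline=not → not all inputs occur → does not occur.
Zone A unavailable [OR]: Aft heat detector fails=not, Detection loop down=not, Backup release solenoid is out=not, C discharge nozzle is down=not → no input occurs → does not occur.
Zone B unavailable [AND]: Right manual pull 2 degraded=occurs, Outboard abort switch 2 offline=not, C smoke detector 2 is inoperative=not → not all inputs occur → does not occur.
Manual path fails [OR]: Zone B unavailable=not, Primary agent cylinder 2 failed=not → no input occurs → does not occur.
Fire suppression does not activate [OR]: Agent supply inoperative=occurs, Zone A unavailable=not, Manual path fails=not → at least one input occurs → occurs.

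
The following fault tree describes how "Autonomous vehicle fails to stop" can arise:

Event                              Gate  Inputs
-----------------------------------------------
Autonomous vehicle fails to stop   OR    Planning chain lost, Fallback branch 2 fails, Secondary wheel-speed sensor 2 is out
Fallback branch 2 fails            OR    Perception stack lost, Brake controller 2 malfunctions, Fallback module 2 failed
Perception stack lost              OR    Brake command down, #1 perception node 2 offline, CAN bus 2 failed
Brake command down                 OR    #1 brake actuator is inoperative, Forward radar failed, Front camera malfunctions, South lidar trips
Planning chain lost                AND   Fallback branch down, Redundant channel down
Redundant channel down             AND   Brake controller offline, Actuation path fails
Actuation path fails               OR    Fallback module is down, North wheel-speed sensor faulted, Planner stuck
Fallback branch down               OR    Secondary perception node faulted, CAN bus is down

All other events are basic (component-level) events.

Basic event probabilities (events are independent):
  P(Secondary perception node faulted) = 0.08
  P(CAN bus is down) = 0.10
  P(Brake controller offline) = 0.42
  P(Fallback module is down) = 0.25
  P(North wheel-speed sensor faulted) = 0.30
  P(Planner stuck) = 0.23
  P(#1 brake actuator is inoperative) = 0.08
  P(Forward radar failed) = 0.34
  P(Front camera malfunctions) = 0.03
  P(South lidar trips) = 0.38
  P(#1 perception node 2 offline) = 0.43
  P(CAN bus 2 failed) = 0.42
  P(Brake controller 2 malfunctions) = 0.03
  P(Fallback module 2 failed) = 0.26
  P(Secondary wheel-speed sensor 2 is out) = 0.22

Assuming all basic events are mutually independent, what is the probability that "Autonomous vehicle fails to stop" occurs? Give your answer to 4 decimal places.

0.9353

P(Fallback branch down) [OR] = 1 − (1−0.08) × (1−0.10) = 0.172000
P(Actuation path fails) [OR] = 1 − (1−0.25) × (1−0.30) × (1−0.23) = 0.595750
P(Redundant channel down) [AND] = 0.42 × 0.595750 = 0.250215
P(Planning chain lost) [AND] = 0.172000 × 0.250215 = 0.043037
P(Brake command down) [OR] = 1 − (1−0.08) × (1−0.34) × (1−0.03) × (1−0.38) = 0.634830
P(Perception stack lost) [OR] = 1 − (1−0.634830) × (1−0.43) × (1−0.42) = 0.879275
P(Fallback branch 2 fails) [OR] = 1 − (1−0.879275) × (1−0.03) × (1−0.26) = 0.913344
P(Autonomous vehicle fails to stop) [OR] = 1 − (1−0.043037) × (1−0.913344) × (1−0.22) = 0.935317
Rounded to 4 decimal places: P(Autonomous vehicle fails to stop) ≈ 0.9353.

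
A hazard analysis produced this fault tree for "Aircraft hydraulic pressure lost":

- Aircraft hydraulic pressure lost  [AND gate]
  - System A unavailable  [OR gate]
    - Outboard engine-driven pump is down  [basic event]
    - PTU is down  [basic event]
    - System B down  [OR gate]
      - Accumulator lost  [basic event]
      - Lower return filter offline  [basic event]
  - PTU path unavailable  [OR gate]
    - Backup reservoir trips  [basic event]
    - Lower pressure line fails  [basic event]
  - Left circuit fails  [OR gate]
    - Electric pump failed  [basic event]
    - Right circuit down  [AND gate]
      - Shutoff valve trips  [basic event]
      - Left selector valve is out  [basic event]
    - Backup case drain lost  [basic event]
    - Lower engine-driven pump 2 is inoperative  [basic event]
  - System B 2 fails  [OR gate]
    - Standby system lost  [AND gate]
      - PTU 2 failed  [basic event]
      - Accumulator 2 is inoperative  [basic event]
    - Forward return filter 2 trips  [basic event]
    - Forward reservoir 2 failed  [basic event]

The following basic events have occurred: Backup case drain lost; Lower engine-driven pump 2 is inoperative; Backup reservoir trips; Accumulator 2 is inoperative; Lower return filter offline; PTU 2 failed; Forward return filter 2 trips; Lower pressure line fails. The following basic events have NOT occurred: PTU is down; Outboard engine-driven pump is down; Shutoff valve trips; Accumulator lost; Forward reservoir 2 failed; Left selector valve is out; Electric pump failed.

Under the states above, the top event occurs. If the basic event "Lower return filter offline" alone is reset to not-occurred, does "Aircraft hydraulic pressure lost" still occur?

No

Counterfactual: set "Lower return filter offline" to not occurred.
System B down [OR]: Accumulator lost=not, Lower return filter offline=not → no input occurs → does not occur.
System A unavailable [OR]: Outboard engine-driven pump is down=not, PTU is down=not, System B down=not → no input occurs → does not occur.
PTU path unavailable [OR]: Backup reservoir trips=occurs, Lower pressure line fails=occurs → at least one input occurs → occurs.
Right circuit down [AND]: Shutoff valve trips=not, Left selector valve is out=not → not all inputs occur → does not occur.
Left circuit fails [OR]: Electric pump failed=not, Right circuit down=not, Backup case drain lost=occurs, Lower engine-driven pump 2 is inoperative=occurs → at least one input occurs → occurs.
Standby system lost [AND]: PTU 2 failed=occurs, Accumulator 2 is inoperative=occurs → all inputs occur → occurs.
System B 2 fails [OR]: Standby system lost=occurs, Forward return filter 2 trips=occurs, Forward reservoir 2 failed=not → at least one input occurs → occurs.
Aircraft hydraulic pressure lost [AND]: System A unavailable=not, PTU path unavailable=occurs, Left circuit fails=occurs, System B 2 fails=occurs → not all inputs occur → does not occur.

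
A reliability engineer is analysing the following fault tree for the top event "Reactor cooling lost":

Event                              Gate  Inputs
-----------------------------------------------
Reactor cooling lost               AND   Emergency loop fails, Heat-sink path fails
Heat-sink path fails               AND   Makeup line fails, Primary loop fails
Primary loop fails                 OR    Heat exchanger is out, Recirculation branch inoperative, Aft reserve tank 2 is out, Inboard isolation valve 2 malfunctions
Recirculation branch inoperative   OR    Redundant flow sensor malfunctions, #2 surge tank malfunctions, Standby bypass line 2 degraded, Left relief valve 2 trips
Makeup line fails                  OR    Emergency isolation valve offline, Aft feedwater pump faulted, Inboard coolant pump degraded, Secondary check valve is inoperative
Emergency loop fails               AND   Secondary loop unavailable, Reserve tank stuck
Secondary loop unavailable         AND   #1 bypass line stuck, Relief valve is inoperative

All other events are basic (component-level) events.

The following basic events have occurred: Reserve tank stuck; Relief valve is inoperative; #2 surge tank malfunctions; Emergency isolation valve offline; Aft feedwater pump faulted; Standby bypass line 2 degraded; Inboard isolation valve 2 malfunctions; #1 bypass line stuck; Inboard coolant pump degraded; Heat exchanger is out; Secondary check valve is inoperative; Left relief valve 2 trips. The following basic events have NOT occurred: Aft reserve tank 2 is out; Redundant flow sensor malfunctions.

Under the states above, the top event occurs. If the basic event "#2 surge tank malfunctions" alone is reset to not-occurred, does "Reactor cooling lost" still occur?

Yes

Counterfactual: set "#2 surge tank malfunctions" to not occurred.
Secondary loop unavailable [AND]: #1 bypass line stuck=occurs, Relief valve is inoperative=occurs → all inputs occur → occurs.
Emergency loop fails [AND]: Secondary loop unavailable=occurs, Reserve tank stuck=occurs → all inputs occur → occurs.
Makeup line fails [OR]: Emergency isolation valve offline=occurs, Aft feedwater pump faulted=occurs, Inboard coolant pump degraded=occurs, Secondary check valve is inoperative=occurs → at least one input occurs → occurs.
Recirculation branch inoperative [OR]: Redundant flow sensor malfunctions=not, #2 surge tank malfunctions=not, Standby bypass line 2 degraded=occurs, Left relief valve 2 trips=occurs → at least one input occurs → occurs.
Primary loop fails [OR]: Heat exchanger is out=occurs, Recirculation branch inoperative=occurs, Aft reserve tank 2 is out=not, Inboard isolation valve 2 malfunctions=occurs → at least one input occurs → occurs.
Heat-sink path fails [AND]: Makeup line fails=occurs, Primary loop fails=occurs → all inputs occur → occurs.
Reactor cooling lost [AND]: Emergency loop fails=occurs, Heat-sink path fails=occurs → all inputs occur → occurs.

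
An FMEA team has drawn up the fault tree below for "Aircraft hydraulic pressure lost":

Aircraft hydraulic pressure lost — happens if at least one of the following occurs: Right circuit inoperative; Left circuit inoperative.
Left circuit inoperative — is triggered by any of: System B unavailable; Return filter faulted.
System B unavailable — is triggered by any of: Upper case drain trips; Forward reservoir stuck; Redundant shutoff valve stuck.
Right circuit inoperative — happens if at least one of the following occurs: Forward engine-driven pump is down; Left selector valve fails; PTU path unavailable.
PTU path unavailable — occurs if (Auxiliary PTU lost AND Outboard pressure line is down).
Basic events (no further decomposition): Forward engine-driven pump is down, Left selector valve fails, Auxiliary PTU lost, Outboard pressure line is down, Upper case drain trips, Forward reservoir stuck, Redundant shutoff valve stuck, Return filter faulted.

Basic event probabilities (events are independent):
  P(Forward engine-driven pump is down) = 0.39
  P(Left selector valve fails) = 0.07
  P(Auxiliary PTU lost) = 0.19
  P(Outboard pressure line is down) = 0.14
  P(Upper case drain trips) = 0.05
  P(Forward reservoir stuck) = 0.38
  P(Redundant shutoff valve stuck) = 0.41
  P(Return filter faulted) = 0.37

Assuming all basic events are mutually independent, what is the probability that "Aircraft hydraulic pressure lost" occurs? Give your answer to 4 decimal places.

0.8791

P(PTU path unavailable) [AND] = 0.19 × 0.14 = 0.026600
P(Right circuit inoperative) [OR] = 1 − (1−0.39) × (1−0.07) × (1−0.026600) = 0.447790
P(System B unavailable) [OR] = 1 − (1−0.05) × (1−0.38) × (1−0.41) = 0.652490
P(Left circuit inoperative) [OR] = 1 − (1−0.652490) × (1−0.37) = 0.781069
P(Aircraft hydraulic pressure lost) [OR] = 1 − (1−0.447790) × (1−0.781069) = 0.879104
Rounded to 4 decimal places: P(Aircraft hydraulic pressure lost) ≈ 0.8791.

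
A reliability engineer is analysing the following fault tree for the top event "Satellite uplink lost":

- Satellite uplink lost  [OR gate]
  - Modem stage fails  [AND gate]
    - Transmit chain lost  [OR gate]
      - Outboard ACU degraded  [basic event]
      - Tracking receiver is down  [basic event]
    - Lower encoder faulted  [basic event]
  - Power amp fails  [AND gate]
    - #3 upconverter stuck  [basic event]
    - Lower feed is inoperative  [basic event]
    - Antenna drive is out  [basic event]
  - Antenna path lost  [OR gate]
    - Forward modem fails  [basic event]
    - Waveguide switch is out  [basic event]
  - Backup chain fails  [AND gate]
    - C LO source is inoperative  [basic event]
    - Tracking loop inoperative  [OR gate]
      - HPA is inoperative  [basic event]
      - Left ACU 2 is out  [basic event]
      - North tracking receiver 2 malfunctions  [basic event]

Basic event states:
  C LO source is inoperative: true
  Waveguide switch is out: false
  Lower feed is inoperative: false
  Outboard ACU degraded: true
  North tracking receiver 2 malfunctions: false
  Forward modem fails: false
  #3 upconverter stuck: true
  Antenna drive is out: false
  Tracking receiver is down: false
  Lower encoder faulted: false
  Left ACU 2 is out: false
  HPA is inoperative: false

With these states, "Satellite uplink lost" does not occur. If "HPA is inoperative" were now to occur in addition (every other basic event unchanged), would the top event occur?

Yes

Counterfactual: set "HPA is inoperative" to occurred.
Transmit chain lost [OR]: Outboard ACU degraded=occurs, Tracking receiver is down=not → at least one input occurs → occurs.
Modem stage fails [AND]: Transmit chain lost=occurs, Lower encoder faulted=not → not all inputs occur → does not occur.
Power amp fails [AND]: #3 upconverter stuck=occurs, Lower feed is inoperative=not, Antenna drive is out=not → not all inputs occur → does not occur.
Antenna path lost [OR]: Forward modem fails=not, Waveguide switch is out=not → no input occurs → does not occur.
Tracking loop inoperative [OR]: HPA is inoperative=occurs, Left ACU 2 is out=not, North tracking receiver 2 malfunctions=not → at least one input occurs → occurs.
Backup chain fails [AND]: C LO source is inoperative=occurs, Tracking loop inoperative=occurs → all inputs occur → occurs.
Satellite uplink lost [OR]: Modem stage fails=not, Power amp fails=not, Antenna path lost=not, Backup chain fails=occurs → at least one input occurs → occurs.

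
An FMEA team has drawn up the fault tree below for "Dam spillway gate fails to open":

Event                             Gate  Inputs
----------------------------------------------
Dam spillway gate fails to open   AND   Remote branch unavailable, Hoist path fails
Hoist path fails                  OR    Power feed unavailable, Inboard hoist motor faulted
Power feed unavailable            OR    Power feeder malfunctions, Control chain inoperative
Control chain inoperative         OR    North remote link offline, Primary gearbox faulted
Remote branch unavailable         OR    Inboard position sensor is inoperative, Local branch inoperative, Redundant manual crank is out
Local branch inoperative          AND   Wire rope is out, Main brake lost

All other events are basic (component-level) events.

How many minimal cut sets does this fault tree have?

Local branch inoperative [AND]: one cut set from each child combined → 1 × 1 = 1 cut set(s).
Remote branch unavailable [OR]: union of children's cut sets → 3 cut set(s).
Control chain inoperative [OR]: union of children's cut sets → 2 cut set(s).
Power feed unavailable [OR]: union of children's cut sets → 3 cut set(s).
Hoist path fails [OR]: union of children's cut sets → 4 cut set(s).
Dam spillway gate fails to open [AND]: one cut set from each child combined → 3 × 4 = 12 cut set(s).

12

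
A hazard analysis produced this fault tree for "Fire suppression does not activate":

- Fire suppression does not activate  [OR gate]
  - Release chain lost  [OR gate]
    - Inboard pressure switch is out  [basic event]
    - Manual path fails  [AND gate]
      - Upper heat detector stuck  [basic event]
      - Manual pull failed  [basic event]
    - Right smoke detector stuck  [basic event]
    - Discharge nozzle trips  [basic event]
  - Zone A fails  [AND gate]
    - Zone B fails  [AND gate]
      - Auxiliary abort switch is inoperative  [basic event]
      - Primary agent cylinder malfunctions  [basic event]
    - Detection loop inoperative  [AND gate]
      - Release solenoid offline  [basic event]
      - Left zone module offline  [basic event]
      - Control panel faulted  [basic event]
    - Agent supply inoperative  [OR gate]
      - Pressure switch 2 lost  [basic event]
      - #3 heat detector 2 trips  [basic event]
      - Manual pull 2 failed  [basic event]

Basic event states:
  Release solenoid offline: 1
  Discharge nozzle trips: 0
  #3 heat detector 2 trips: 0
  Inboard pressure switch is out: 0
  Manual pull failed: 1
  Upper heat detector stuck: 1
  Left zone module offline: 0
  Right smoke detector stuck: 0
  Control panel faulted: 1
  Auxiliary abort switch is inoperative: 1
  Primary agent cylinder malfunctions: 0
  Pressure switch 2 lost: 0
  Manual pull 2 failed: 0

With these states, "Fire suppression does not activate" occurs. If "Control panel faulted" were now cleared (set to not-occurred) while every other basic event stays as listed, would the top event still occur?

Yes

Counterfactual: set "Control panel faulted" to not occurred.
Manual path fails [AND]: Upper heat detector stuck=occurs, Manual pull failed=occurs → all inputs occur → occurs.
Release chain lost [OR]: Inboard pressure switch is out=not, Manual path fails=occurs, Right smoke detector stuck=not, Discharge nozzle trips=not → at least one input occurs → occurs.
Zone B fails [AND]: Auxiliary abort switch is inoperative=occurs, Primary agent cylinder malfunctions=not → not all inputs occur → does not occur.
Detection loop inoperative [AND]: Release solenoid offline=occurs, Left zone module offline=not, Control panel faulted=not → not all inputs occur → does not occur.
Agent supply inoperative [OR]: Pressure switch 2 lost=not, #3 heat detector 2 trips=not, Manual pull 2 failed=not → no input occurs → does not occur.
Zone A fails [AND]: Zone B fails=not, Detection loop inoperative=not, Agent supply inoperative=not → not all inputs occur → does not occur.
Fire suppression does not activate [OR]: Release chain lost=occurs, Zone A fails=not → at least one input occurs → occurs.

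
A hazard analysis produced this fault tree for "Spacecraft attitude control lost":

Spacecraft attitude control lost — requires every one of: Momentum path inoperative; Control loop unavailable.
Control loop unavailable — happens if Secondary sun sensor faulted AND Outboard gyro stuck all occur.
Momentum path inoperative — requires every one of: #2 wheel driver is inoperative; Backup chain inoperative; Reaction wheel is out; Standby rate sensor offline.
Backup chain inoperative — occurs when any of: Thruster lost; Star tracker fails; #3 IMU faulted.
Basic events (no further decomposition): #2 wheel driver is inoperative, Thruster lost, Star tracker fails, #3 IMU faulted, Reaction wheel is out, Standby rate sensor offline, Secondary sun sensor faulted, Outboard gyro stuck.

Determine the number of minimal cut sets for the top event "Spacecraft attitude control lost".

3

Backup chain inoperative [OR]: union of children's cut sets → 3 cut set(s).
Momentum path inoperative [AND]: one cut set from each child combined → 1 × 3 × 1 × 1 = 3 cut set(s).
Control loop unavailable [AND]: one cut set from each child combined → 1 × 1 = 1 cut set(s).
Spacecraft attitude control lost [AND]: one cut set from each child combined → 3 × 1 = 3 cut set(s).
Minimal cut sets: {#2 wheel driver is inoperative, Outboard gyro stuck, Reaction wheel is out, Secondary sun sensor faulted, Standby rate sensor offline, Thruster lost}; {#2 wheel driver is inoperative, Outboard gyro stuck, Reaction wheel is out, Secondary sun sensor faulted, Standby rate sensor offline, Star tracker fails}; {#2 wheel driver is inoperative, #3 IMU faulted, Outboard gyro stuck, Reaction wheel is out, Secondary sun sensor faulted, Standby rate sensor offline}.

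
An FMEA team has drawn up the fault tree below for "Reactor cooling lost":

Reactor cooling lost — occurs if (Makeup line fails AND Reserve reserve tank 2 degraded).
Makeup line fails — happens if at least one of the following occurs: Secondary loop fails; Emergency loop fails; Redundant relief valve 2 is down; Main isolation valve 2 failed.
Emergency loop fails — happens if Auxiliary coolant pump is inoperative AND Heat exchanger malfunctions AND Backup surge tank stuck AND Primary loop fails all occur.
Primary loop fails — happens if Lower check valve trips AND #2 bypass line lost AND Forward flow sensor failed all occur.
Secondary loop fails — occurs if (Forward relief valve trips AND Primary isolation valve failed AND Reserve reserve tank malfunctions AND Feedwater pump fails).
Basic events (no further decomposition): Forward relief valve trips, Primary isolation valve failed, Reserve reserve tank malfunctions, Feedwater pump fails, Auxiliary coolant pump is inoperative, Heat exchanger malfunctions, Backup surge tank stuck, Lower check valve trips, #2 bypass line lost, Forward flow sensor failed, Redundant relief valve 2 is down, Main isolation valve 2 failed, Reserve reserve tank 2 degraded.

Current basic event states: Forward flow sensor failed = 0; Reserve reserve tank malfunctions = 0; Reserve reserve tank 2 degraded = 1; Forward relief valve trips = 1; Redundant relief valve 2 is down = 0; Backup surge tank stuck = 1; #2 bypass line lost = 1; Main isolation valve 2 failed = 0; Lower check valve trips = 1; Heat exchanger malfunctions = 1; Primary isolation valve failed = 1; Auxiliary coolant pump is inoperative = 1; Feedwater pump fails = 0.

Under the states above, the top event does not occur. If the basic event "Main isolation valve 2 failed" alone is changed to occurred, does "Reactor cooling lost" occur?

Yes

Counterfactual: set "Main isolation valve 2 failed" to occurred.
Secondary loop fails [AND]: Forward relief valve trips=occurs, Primary isolation valve failed=occurs, Reserve reserve tank malfunctions=not, Feedwater pump fails=not → not all inputs occur → does not occur.
Primary loop fails [AND]: Lower check valve trips=occurs, #2 bypass line lost=occurs, Forward flow sensor failed=not → not all inputs occur → does not occur.
Emergency loop fails [AND]: Auxiliary coolant pump is inoperative=occurs, Heat exchanger malfunctions=occurs, Backup surge tank stuck=occurs, Primary loop fails=not → not all inputs occur → does not occur.
Makeup line fails [OR]: Secondary loop fails=not, Emergency loop fails=not, Redundant relief valve 2 is down=not, Main isolation valve 2 failed=occurs → at least one input occurs → occurs.
Reactor cooling lost [AND]: Makeup line fails=occurs, Reserve reserve tank 2 degraded=occurs → all inputs occur → occurs.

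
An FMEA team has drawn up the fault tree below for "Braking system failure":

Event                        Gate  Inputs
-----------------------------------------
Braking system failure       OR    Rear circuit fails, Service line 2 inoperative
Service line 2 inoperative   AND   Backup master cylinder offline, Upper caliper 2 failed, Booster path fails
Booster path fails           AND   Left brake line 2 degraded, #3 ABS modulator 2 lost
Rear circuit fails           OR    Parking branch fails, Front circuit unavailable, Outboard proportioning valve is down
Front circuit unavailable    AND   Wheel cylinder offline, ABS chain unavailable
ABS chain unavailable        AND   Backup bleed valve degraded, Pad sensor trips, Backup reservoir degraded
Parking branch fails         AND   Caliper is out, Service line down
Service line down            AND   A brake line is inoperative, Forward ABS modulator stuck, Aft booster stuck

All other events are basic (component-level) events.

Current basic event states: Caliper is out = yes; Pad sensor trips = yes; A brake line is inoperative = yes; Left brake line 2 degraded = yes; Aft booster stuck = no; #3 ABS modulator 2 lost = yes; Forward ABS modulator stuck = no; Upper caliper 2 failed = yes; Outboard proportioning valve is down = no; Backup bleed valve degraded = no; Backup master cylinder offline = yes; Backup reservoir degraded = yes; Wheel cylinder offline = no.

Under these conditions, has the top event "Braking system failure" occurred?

Service line down [AND]: A brake line is inoperative=occurs, Forward ABS modulator stuck=not, Aft booster stuck=not → not all inputs occur → does not occur.
Parking branch fails [AND]: Caliper is out=occurs, Service line down=not → not all inputs occur → does not occur.
ABS chain unavailable [AND]: Backup bleed valve degraded=not, Pad sensor trips=occurs, Backup reservoir degraded=occurs → not all inputs occur → does not occur.
Front circuit unavailable [AND]: Wheel cylinder offline=not, ABS chain unavailable=not → not all inputs occur → does not occur.
Rear circuit fails [OR]: Parking branch fails=not, Front circuit unavailable=not, Outboard proportioning valve is down=not → no input occurs → does not occur.
Booster path fails [AND]: Left brake line 2 degraded=occurs, #3 ABS modulator 2 lost=occurs → all inputs occur → occurs.
Service line 2 inoperative [AND]: Backup master cylinder offline=occurs, Upper caliper 2 failed=occurs, Booster path fails=occurs → all inputs occur → occurs.
Braking system failure [OR]: Rear circuit fails=not, Service line 2 inoperative=occurs → at least one input occurs → occurs.

Yes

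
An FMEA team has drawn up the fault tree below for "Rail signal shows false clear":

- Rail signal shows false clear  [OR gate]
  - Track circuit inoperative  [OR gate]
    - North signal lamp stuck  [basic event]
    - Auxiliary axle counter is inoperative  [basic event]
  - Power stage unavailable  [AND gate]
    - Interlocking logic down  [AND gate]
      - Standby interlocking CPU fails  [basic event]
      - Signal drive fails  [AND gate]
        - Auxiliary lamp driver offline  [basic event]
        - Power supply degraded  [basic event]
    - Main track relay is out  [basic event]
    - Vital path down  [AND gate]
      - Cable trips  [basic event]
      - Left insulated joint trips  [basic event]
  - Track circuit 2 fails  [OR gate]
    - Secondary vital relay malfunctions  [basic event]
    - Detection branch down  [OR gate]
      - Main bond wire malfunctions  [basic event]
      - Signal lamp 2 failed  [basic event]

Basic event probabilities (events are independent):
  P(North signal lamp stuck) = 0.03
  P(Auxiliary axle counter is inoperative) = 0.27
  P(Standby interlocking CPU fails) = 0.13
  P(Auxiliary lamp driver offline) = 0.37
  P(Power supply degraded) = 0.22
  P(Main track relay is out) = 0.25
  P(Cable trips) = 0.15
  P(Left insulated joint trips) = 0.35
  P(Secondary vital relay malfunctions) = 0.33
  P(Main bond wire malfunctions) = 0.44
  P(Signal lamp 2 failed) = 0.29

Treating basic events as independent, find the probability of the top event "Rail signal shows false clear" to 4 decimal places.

0.8114

P(Track circuit inoperative) [OR] = 1 − (1−0.03) × (1−0.27) = 0.291900
P(Signal drive fails) [AND] = 0.37 × 0.22 = 0.081400
P(Interlocking logic down) [AND] = 0.13 × 0.081400 = 0.010582
P(Vital path down) [AND] = 0.15 × 0.35 = 0.052500
P(Power stage unavailable) [AND] = 0.010582 × 0.25 × 0.052500 = 0.000139
P(Detection branch down) [OR] = 1 − (1−0.44) × (1−0.29) = 0.602400
P(Track circuit 2 fails) [OR] = 1 − (1−0.33) × (1−0.602400) = 0.733608
P(Rail signal shows false clear) [OR] = 1 − (1−0.291900) × (1−0.000139) × (1−0.733608) = 0.811394
Rounded to 4 decimal places: P(Rail signal shows false clear) ≈ 0.8114.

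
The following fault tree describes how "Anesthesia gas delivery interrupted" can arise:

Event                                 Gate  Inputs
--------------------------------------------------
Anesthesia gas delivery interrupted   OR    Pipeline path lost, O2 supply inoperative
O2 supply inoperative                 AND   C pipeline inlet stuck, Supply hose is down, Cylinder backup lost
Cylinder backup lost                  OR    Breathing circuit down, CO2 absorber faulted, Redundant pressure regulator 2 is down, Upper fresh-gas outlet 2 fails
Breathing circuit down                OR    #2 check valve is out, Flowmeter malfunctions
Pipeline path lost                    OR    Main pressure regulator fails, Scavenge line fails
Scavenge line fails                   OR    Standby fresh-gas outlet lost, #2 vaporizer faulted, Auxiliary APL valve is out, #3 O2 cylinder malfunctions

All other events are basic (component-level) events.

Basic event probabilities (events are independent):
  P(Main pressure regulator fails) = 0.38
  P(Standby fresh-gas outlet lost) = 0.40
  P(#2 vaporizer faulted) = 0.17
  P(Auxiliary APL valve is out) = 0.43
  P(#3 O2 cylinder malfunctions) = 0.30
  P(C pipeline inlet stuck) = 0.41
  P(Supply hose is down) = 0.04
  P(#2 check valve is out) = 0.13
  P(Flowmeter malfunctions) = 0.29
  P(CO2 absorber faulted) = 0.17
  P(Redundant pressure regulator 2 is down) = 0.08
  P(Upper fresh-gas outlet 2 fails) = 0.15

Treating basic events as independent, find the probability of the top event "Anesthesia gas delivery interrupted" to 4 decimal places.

0.8780

P(Scavenge line fails) [OR] = 1 − (1−0.40) × (1−0.17) × (1−0.43) × (1−0.30) = 0.801298
P(Pipeline path lost) [OR] = 1 − (1−0.38) × (1−0.801298) = 0.876805
P(Breathing circuit down) [OR] = 1 − (1−0.13) × (1−0.29) = 0.382300
P(Cylinder backup lost) [OR] = 1 − (1−0.382300) × (1−0.17) × (1−0.08) × (1−0.15) = 0.599076
P(O2 supply inoperative) [AND] = 0.41 × 0.04 × 0.599076 = 0.009825
P(Anesthesia gas delivery interrupted) [OR] = 1 − (1−0.876805) × (1−0.009825) = 0.878015
Rounded to 4 decimal places: P(Anesthesia gas delivery interrupted) ≈ 0.8780.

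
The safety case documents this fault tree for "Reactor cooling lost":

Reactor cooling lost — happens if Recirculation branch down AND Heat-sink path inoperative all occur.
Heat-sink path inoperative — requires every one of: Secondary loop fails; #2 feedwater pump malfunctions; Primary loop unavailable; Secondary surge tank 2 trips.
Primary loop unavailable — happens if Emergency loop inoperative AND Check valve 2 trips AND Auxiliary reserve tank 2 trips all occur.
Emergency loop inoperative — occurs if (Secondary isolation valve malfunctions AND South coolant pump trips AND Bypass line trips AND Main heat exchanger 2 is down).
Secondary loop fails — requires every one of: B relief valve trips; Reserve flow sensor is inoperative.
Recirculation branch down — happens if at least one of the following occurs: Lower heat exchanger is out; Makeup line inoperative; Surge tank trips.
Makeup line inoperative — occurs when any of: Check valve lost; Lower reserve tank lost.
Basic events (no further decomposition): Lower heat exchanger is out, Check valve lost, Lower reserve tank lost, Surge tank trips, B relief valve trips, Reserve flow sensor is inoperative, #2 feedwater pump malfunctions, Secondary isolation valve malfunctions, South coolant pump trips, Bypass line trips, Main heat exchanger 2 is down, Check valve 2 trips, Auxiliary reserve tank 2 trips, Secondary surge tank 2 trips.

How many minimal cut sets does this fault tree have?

4

Makeup line inoperative [OR]: union of children's cut sets → 2 cut set(s).
Recirculation branch down [OR]: union of children's cut sets → 4 cut set(s).
Secondary loop fails [AND]: one cut set from each child combined → 1 × 1 = 1 cut set(s).
Emergency loop inoperative [AND]: one cut set from each child combined → 1 × 1 × 1 × 1 = 1 cut set(s).
Primary loop unavailable [AND]: one cut set from each child combined → 1 × 1 × 1 = 1 cut set(s).
Heat-sink path inoperative [AND]: one cut set from each child combined → 1 × 1 × 1 × 1 = 1 cut set(s).
Reactor cooling lost [AND]: one cut set from each child combined → 4 × 1 = 4 cut set(s).
Minimal cut sets: {#2 feedwater pump malfunctions, Auxiliary reserve tank 2 trips, B relief valve trips, Bypass line trips, Check valve 2 trips, Lower heat exchanger is out, Main heat exchanger 2 is down, Reserve flow sensor is inoperative, Secondary isolation valve malfunctions, Secondary surge tank 2 trips, South coolant pump trips}; {#2 feedwater pump malfunctions, Auxiliary reserve tank 2 trips, B relief valve trips, Bypass line trips, Check valve 2 trips, Check valve lost, Main heat exchanger 2 is down, Reserve flow sensor is inoperative, Secondary isolation valve malfunctions, Secondary surge tank 2 trips, South coolant pump trips}; {#2 feedwater pump malfunctions, Auxiliary reserve tank 2 trips, B relief valve trips, Bypass line trips, Check valve 2 trips, Lower reserve tank lost, Main heat exchanger 2 is down, Reserve flow sensor is inoperative, Secondary isolation valve malfunctions, Secondary surge tank 2 trips, South coolant pump trips}; {#2 feedwater pump malfunctions, Auxiliary reserve tank 2 trips, B relief valve trips, Bypass line trips, Check valve 2 trips, Main heat exchanger 2 is down, Reserve flow sensor is inoperative, Secondary isolation valve malfunctions, Secondary surge tank 2 trips, South coolant pump trips, Surge tank trips}.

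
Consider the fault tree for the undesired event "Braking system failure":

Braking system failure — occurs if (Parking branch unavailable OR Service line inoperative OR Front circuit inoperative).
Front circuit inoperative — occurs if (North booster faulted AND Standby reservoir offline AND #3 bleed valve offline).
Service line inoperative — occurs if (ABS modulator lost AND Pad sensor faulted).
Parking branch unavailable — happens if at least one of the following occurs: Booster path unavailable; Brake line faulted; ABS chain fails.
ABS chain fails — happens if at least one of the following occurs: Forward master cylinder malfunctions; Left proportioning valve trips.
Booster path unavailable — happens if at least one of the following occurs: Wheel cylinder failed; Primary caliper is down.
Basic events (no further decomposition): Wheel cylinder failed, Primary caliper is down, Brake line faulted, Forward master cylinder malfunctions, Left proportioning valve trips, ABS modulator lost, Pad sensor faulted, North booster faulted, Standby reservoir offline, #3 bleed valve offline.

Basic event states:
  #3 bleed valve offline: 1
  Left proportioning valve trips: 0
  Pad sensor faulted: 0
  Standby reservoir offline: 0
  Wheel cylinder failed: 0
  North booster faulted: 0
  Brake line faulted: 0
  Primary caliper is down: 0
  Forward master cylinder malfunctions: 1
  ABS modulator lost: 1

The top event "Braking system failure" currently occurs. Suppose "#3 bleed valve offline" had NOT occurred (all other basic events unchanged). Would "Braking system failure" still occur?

Yes

Counterfactual: set "#3 bleed valve offline" to not occurred.
Booster path unavailable [OR]: Wheel cylinder failed=not, Primary caliper is down=not → no input occurs → does not occur.
ABS chain fails [OR]: Forward master cylinder malfunctions=occurs, Left proportioning valve trips=not → at least one input occurs → occurs.
Parking branch unavailable [OR]: Booster path unavailable=not, Brake line faulted=not, ABS chain fails=occurs → at least one input occurs → occurs.
Service line inoperative [AND]: ABS modulator lost=occurs, Pad sensor faulted=not → not all inputs occur → does not occur.
Front circuit inoperative [AND]: North booster faulted=not, Standby reservoir offline=not, #3 bleed valve offline=not → not all inputs occur → does not occur.
Braking system failure [OR]: Parking branch unavailable=occurs, Service line inoperative=not, Front circuit inoperative=not → at least one input occurs → occurs.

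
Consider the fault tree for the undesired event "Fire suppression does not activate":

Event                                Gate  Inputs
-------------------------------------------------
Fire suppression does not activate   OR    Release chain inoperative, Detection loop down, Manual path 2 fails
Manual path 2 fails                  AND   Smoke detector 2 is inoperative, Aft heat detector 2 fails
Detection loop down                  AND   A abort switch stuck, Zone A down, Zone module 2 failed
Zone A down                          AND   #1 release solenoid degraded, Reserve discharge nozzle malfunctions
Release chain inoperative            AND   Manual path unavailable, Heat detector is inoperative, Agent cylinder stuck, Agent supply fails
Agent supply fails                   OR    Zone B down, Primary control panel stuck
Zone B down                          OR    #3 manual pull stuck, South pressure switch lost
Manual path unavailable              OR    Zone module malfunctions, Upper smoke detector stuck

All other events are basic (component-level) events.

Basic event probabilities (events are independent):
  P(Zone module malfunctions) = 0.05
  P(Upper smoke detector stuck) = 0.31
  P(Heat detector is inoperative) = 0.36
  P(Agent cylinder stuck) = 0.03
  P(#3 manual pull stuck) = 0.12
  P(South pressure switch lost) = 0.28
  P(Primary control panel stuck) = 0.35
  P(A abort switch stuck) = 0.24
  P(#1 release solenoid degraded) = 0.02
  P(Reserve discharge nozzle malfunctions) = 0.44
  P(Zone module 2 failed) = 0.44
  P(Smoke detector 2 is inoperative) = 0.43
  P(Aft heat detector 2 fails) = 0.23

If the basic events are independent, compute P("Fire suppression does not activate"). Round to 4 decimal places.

P(Manual path unavailable) [OR] = 1 − (1−0.05) × (1−0.31) = 0.344500
P(Zone B down) [OR] = 1 − (1−0.12) × (1−0.28) = 0.366400
P(Agent supply fails) [OR] = 1 − (1−0.366400) × (1−0.35) = 0.588160
P(Release chain inoperative) [AND] = 0.344500 × 0.36 × 0.03 × 0.588160 = 0.002188
P(Zone A down) [AND] = 0.02 × 0.44 = 0.008800
P(Detection loop down) [AND] = 0.24 × 0.008800 × 0.44 = 0.000929
P(Manual path 2 fails) [AND] = 0.43 × 0.23 = 0.098900
P(Fire suppression does not activate) [OR] = 1 − (1−0.002188) × (1−0.000929) × (1−0.098900) = 0.101707
Rounded to 4 decimal places: P(Fire suppression does not activate) ≈ 0.1017.

0.1017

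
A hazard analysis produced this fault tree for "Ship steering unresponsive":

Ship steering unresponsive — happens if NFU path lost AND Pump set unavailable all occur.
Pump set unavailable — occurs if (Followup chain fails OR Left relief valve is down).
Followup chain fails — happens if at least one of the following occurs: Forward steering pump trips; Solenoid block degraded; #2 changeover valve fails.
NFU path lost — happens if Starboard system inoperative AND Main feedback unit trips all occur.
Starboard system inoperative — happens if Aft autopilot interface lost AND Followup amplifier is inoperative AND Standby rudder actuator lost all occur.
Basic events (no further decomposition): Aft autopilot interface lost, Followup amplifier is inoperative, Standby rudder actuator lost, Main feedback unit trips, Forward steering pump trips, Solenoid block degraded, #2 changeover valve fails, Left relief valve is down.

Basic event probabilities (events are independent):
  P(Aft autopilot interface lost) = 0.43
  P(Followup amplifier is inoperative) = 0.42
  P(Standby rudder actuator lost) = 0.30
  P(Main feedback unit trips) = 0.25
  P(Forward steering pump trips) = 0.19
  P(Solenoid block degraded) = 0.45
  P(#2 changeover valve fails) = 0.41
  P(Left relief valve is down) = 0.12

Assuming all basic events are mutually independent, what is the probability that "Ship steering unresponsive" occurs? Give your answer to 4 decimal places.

0.0104

P(Starboard system inoperative) [AND] = 0.43 × 0.42 × 0.30 = 0.054180
P(NFU path lost) [AND] = 0.054180 × 0.25 = 0.013545
P(Followup chain fails) [OR] = 1 − (1−0.19) × (1−0.45) × (1−0.41) = 0.737155
P(Pump set unavailable) [OR] = 1 − (1−0.737155) × (1−0.12) = 0.768696
P(Ship steering unresponsive) [AND] = 0.013545 × 0.768696 = 0.010412
Rounded to 4 decimal places: P(Ship steering unresponsive) ≈ 0.0104.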